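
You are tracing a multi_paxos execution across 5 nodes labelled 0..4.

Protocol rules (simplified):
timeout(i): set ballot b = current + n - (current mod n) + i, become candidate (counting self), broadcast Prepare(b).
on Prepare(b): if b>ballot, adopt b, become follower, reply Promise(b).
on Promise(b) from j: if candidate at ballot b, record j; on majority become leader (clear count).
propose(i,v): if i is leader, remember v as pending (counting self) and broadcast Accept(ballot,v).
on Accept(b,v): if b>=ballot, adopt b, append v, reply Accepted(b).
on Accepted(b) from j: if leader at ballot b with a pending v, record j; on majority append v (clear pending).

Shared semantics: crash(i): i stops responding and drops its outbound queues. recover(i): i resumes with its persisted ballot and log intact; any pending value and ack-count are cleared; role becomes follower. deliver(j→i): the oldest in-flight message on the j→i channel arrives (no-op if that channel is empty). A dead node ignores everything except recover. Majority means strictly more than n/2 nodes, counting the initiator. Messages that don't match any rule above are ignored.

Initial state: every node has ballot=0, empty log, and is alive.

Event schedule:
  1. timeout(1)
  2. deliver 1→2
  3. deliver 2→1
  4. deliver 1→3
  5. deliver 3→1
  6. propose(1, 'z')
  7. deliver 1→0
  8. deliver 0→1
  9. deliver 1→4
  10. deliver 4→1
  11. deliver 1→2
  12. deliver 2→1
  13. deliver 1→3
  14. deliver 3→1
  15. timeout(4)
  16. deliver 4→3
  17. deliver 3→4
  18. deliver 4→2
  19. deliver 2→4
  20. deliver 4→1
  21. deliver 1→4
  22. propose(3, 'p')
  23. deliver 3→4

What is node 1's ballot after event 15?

after 1 — timeout(1): n1:cand/b6/[-]
after 2 — deliver 1→2: n2:foll/b6/[-]
after 3 — deliver 2→1: ·
after 4 — deliver 1→3: n3:foll/b6/[-]
after 5 — deliver 3→1: n1:lead/b6/[-]
after 6 — propose(1,'z'): ·
after 7 — deliver 1→0: n0:foll/b6/[-]
after 8 — deliver 0→1: ·
after 9 — deliver 1→4: n4:foll/b6/[-]
after 10 — deliver 4→1: ·
after 11 — deliver 1→2: n2:foll/b6/[z]
after 12 — deliver 2→1: ·
after 13 — deliver 1→3: n3:foll/b6/[z]
after 14 — deliver 3→1: n1:lead/b6/[z]
after 15 — timeout(4): n4:cand/b14/[-]

6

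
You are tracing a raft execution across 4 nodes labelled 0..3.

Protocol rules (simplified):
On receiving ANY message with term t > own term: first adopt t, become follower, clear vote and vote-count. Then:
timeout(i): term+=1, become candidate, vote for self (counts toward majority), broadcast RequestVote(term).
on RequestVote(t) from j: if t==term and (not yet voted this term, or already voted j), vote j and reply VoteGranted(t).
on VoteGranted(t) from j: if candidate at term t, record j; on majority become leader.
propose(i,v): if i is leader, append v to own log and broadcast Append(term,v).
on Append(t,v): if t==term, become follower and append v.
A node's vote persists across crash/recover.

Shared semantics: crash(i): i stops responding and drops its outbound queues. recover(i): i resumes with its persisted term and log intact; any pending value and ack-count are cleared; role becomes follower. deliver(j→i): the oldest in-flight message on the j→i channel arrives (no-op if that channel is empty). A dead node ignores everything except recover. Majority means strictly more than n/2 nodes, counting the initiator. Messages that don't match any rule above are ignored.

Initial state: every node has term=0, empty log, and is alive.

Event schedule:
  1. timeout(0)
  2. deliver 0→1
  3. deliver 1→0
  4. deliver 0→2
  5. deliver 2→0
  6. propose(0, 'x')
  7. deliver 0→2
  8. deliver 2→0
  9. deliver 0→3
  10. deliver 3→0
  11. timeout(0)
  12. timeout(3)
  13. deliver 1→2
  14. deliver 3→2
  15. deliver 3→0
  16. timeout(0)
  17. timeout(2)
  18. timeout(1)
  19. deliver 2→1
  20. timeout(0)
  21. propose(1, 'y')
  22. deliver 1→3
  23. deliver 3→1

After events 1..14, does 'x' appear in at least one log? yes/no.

yes

after 1 — timeout(0): n0:cand/t1/[-]
after 2 — deliver 0→1: n1:foll/t1/[-]
after 3 — deliver 1→0: ·
after 4 — deliver 0→2: n2:foll/t1/[-]
after 5 — deliver 2→0: n0:lead/t1/[-]
after 6 — propose(0,'x'): n0:lead/t1/[x]
after 7 — deliver 0→2: n2:foll/t1/[x]
after 8 — deliver 2→0: ·
after 9 — deliver 0→3: n3:foll/t1/[-]
after 10 — deliver 3→0: ·
after 11 — timeout(0): n0:cand/t2/[x]
after 12 — timeout(3): n3:cand/t2/[-]
after 13 — deliver 1→2: ·
after 14 — deliver 3→2: n2:foll/t2/[x]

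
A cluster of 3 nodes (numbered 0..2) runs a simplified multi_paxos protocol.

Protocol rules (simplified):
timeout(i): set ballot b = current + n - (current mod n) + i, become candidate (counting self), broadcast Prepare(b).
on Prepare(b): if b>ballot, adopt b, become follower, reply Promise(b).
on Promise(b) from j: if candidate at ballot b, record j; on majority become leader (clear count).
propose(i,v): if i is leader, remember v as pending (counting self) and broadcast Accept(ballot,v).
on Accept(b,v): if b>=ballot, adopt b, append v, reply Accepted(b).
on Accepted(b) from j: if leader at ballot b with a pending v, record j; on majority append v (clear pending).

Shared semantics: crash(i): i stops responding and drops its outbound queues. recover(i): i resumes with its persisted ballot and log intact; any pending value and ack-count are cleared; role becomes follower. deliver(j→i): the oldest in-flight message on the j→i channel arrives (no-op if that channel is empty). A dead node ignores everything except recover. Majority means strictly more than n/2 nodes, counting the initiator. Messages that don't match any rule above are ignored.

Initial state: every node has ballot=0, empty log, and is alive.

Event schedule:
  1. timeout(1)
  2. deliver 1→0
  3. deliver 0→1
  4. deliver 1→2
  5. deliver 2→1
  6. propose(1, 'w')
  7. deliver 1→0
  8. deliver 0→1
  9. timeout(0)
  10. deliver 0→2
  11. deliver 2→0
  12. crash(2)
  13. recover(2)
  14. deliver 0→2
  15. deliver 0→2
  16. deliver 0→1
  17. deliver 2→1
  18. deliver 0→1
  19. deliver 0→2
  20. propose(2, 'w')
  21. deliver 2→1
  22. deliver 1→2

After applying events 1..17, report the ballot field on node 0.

6

1. timeout(1):  <1:cand b4 ->
2. deliver 1→0:  <0:foll b4 ->
3. deliver 0→1:  <1:lead b4 ->
4. deliver 1→2:  <2:foll b4 ->
5. deliver 2→1:  nop
6. propose(1,'w'):  nop
7. deliver 1→0:  <0:foll b4 w>
8. deliver 0→1:  <1:lead b4 w>
9. timeout(0):  <0:cand b6 w>
10. deliver 0→2:  <2:foll b6 ->
11. deliver 2→0:  <0:lead b6 w>
12. crash(2):  <2:✗foll b6 ->
13. recover(2):  <2:foll b6 ->
14. deliver 0→2:  nop
15. deliver 0→2:  nop
16. deliver 0→1:  <1:foll b6 w>
17. deliver 2→1:  nop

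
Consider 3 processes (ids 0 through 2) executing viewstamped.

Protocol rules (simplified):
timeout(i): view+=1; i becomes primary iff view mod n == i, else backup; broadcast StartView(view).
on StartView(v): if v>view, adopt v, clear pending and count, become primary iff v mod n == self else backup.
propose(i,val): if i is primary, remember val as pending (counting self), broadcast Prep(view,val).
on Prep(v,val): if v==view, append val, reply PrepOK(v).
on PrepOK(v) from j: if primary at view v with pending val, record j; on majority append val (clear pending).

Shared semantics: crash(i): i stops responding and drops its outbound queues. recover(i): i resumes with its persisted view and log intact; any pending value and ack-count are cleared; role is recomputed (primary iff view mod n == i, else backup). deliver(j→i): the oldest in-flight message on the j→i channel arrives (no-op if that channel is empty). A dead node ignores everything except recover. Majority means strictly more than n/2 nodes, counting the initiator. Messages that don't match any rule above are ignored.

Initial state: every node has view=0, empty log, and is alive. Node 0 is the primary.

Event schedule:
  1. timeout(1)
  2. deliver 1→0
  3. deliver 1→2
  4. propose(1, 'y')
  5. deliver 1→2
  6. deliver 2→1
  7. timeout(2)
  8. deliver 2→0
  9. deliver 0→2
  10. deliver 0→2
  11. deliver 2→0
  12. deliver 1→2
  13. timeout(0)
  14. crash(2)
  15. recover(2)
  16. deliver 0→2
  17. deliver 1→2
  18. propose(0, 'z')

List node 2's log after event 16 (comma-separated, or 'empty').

e1 timeout(1): 1[prim,v=1,-]
e2 deliver 1→0: 0[back,v=1,-]
e3 deliver 1→2: 2[back,v=1,-]
e4 propose(1,'y'): ·
e5 deliver 1→2: 2[back,v=1,y]
e6 deliver 2→1: 1[prim,v=1,y]
e7 timeout(2): 2[prim,v=2,y]
e8 deliver 2→0: 0[back,v=2,-]
e9 deliver 0→2: ·
e10 deliver 0→2: ·
e11 deliver 2→0: ·
e12 deliver 1→2: ·
e13 timeout(0): 0[prim,v=3,-]
e14 crash(2): 2[✗prim,v=2,y]
e15 recover(2): 2[prim,v=2,y]
e16 deliver 0→2: 2[back,v=3,y]

y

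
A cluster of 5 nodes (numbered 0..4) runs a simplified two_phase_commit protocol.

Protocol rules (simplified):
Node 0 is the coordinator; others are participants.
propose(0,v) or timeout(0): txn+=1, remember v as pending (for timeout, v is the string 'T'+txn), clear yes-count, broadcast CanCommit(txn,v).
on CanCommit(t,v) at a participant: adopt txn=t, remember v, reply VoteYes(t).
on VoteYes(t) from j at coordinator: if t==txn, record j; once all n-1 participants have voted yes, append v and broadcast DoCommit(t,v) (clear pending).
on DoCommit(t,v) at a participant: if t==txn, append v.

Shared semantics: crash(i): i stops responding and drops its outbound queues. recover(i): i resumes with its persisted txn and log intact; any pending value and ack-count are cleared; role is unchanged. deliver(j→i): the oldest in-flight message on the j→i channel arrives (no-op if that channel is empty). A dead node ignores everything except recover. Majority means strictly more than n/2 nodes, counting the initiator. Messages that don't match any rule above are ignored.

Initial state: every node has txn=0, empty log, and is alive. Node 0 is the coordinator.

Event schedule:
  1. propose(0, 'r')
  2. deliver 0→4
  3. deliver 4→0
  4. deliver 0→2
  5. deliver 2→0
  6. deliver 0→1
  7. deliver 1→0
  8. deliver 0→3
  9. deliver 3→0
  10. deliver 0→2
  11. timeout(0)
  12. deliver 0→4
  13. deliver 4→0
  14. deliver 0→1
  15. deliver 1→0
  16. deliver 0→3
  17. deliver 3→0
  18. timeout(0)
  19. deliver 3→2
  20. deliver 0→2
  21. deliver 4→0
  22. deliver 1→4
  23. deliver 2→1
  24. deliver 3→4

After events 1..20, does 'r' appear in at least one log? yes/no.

yes

after 1 — propose(0,'r'): n0:coor/t1/[-]
after 2 — deliver 0→4: n4:part/t1/[-]
after 3 — deliver 4→0: ·
after 4 — deliver 0→2: n2:part/t1/[-]
after 5 — deliver 2→0: ·
after 6 — deliver 0→1: n1:part/t1/[-]
after 7 — deliver 1→0: ·
after 8 — deliver 0→3: n3:part/t1/[-]
after 9 — deliver 3→0: n0:coor/t1/[r]
after 10 — deliver 0→2: n2:part/t1/[r]
after 11 — timeout(0): n0:coor/t2/[r]
after 12 — deliver 0→4: n4:part/t1/[r]
after 13 — deliver 4→0: ·
after 14 — deliver 0→1: n1:part/t1/[r]
after 15 — deliver 1→0: ·
after 16 — deliver 0→3: n3:part/t1/[r]
after 17 — deliver 3→0: ·
after 18 — timeout(0): n0:coor/t3/[r]
after 19 — deliver 3→2: ·
after 20 — deliver 0→2: n2:part/t2/[r]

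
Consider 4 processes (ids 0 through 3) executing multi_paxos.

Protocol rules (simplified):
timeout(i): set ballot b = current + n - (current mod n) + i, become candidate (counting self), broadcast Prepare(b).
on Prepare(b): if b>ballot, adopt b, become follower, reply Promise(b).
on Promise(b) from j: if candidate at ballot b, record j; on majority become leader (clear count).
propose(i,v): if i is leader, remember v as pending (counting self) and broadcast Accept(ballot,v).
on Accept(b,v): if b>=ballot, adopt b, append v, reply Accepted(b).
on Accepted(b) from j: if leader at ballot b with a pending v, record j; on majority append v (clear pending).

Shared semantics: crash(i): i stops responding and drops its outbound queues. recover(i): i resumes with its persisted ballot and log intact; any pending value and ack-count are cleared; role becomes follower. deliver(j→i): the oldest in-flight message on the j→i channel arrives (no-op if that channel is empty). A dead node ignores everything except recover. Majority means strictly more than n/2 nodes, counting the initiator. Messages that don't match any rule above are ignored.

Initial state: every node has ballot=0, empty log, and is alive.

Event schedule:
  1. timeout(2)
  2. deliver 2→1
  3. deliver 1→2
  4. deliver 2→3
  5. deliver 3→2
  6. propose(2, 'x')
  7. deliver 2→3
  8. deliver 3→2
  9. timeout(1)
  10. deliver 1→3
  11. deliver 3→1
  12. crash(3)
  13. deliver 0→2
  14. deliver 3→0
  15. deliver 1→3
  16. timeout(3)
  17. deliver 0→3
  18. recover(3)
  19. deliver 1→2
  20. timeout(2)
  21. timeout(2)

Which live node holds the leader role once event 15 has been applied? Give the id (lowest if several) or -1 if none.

2

after 1 — timeout(2): n2:cand/b6/[-]
after 2 — deliver 2→1: n1:foll/b6/[-]
after 3 — deliver 1→2: ·
after 4 — deliver 2→3: n3:foll/b6/[-]
after 5 — deliver 3→2: n2:lead/b6/[-]
after 6 — propose(2,'x'): ·
after 7 — deliver 2→3: n3:foll/b6/[x]
after 8 — deliver 3→2: ·
after 9 — timeout(1): n1:cand/b9/[-]
after 10 — deliver 1→3: n3:foll/b9/[x]
after 11 — deliver 3→1: ·
after 12 — crash(3): n3:✗foll/b9/[x]
after 13 — deliver 0→2: ·
after 14 — deliver 3→0: ·
after 15 — deliver 1→3: ·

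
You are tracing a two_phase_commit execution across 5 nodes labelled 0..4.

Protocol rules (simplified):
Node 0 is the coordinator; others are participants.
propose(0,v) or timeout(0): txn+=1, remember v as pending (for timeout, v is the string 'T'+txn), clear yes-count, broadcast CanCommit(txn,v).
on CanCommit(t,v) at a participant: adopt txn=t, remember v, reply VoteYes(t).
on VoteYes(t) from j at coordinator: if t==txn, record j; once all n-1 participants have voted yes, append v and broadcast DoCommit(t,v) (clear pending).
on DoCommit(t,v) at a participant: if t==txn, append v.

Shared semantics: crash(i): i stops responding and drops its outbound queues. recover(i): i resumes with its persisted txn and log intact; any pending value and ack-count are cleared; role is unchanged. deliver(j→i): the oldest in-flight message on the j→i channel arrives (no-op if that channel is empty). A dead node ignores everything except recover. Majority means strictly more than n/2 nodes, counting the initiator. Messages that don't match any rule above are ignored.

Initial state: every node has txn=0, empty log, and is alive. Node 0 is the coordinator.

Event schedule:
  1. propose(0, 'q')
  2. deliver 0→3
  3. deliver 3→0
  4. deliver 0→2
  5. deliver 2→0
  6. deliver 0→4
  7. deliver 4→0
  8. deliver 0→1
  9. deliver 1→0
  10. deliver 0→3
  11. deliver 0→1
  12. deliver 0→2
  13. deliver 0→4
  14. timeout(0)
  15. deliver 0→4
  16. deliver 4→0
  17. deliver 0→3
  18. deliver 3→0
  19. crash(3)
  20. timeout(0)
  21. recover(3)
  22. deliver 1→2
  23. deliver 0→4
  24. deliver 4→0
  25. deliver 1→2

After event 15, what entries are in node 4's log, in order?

e1 propose(0,'q'): 0[coor,t=1,-]
e2 deliver 0→3: 3[part,t=1,-]
e3 deliver 3→0: ·
e4 deliver 0→2: 2[part,t=1,-]
e5 deliver 2→0: ·
e6 deliver 0→4: 4[part,t=1,-]
e7 deliver 4→0: ·
e8 deliver 0→1: 1[part,t=1,-]
e9 deliver 1→0: 0[coor,t=1,q]
e10 deliver 0→3: 3[part,t=1,q]
e11 deliver 0→1: 1[part,t=1,q]
e12 deliver 0→2: 2[part,t=1,q]
e13 deliver 0→4: 4[part,t=1,q]
e14 timeout(0): 0[coor,t=2,q]
e15 deliver 0→4: 4[part,t=2,q]

q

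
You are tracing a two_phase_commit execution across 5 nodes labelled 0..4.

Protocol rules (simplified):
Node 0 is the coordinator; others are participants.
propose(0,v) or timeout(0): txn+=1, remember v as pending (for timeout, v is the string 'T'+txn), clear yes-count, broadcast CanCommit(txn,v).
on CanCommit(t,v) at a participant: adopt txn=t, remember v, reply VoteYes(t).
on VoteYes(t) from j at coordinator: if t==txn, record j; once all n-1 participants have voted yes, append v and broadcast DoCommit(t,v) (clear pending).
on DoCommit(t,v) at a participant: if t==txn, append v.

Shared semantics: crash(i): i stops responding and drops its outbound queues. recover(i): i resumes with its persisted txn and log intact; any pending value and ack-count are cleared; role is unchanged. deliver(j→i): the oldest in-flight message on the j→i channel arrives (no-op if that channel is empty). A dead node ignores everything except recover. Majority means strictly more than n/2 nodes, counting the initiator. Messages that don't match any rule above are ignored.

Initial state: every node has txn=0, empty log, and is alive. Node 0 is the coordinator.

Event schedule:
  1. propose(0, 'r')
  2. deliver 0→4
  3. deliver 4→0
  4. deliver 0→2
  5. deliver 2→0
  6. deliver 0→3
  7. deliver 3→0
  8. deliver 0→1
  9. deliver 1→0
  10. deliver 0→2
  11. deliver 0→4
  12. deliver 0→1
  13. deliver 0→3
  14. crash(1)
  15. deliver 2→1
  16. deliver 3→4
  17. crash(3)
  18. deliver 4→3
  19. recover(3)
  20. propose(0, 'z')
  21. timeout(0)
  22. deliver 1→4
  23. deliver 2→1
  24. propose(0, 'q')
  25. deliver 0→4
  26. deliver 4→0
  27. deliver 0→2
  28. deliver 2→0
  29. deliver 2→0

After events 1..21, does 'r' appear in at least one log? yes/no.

e1 propose(0,'r'): 0[coor,t=1,-]
e2 deliver 0→4: 4[part,t=1,-]
e3 deliver 4→0: ·
e4 deliver 0→2: 2[part,t=1,-]
e5 deliver 2→0: ·
e6 deliver 0→3: 3[part,t=1,-]
e7 deliver 3→0: ·
e8 deliver 0→1: 1[part,t=1,-]
e9 deliver 1→0: 0[coor,t=1,r]
e10 deliver 0→2: 2[part,t=1,r]
e11 deliver 0→4: 4[part,t=1,r]
e12 deliver 0→1: 1[part,t=1,r]
e13 deliver 0→3: 3[part,t=1,r]
e14 crash(1): 1[✗part,t=1,r]
e15 deliver 2→1: ·
e16 deliver 3→4: ·
e17 crash(3): 3[✗part,t=1,r]
e18 deliver 4→3: ·
e19 recover(3): 3[part,t=1,r]
e20 propose(0,'z'): 0[coor,t=2,r]
e21 timeout(0): 0[coor,t=3,r]

yes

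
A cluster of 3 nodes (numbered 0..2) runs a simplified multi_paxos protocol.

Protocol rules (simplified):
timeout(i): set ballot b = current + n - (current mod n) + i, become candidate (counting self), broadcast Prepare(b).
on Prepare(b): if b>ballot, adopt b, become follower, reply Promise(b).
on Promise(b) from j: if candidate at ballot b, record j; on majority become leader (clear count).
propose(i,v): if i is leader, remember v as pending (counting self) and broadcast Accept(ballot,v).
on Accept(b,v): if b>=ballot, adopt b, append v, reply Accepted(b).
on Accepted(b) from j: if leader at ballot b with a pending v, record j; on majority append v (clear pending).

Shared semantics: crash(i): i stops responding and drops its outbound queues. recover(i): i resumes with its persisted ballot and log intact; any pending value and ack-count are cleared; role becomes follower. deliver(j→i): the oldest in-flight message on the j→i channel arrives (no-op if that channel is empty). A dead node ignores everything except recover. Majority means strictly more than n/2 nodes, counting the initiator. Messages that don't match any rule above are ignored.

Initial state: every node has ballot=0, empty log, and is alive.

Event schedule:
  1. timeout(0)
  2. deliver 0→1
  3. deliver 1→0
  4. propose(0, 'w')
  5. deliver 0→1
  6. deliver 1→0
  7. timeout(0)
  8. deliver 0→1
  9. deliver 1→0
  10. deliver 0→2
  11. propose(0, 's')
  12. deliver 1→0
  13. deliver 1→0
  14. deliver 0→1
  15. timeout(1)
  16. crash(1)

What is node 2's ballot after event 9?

step 1 timeout(0): 0={cand,b=3,log=-}
step 2 deliver 0→1: 1={foll,b=3,log=-}
step 3 deliver 1→0: 0={lead,b=3,log=-}
step 4 propose(0,'w'): —
step 5 deliver 0→1: 1={foll,b=3,log=w}
step 6 deliver 1→0: 0={lead,b=3,log=w}
step 7 timeout(0): 0={cand,b=6,log=w}
step 8 deliver 0→1: 1={foll,b=6,log=w}
step 9 deliver 1→0: 0={lead,b=6,log=w}

0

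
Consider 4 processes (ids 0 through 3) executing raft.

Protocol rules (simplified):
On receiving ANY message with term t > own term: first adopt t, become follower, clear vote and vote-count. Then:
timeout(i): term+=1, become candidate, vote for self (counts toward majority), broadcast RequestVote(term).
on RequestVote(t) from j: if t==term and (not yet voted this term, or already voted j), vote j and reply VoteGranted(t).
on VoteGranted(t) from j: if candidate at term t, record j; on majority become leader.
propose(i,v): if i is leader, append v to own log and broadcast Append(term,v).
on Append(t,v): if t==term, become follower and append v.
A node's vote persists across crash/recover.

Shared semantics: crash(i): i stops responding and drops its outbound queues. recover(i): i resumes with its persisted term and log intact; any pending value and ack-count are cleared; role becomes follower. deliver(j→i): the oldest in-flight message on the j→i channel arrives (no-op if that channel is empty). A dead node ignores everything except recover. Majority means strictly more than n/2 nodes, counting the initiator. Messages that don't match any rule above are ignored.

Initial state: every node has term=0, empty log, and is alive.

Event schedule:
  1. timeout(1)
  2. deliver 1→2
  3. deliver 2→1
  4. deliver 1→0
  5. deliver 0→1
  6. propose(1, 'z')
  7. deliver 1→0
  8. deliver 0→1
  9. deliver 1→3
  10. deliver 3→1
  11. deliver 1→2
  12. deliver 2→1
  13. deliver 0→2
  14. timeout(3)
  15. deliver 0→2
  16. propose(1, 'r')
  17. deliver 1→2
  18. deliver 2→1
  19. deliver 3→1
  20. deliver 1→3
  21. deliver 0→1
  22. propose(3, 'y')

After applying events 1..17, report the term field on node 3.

after 1 — timeout(1): n1:cand/t1/[-]
after 2 — deliver 1→2: n2:foll/t1/[-]
after 3 — deliver 2→1: ·
after 4 — deliver 1→0: n0:foll/t1/[-]
after 5 — deliver 0→1: n1:lead/t1/[-]
after 6 — propose(1,'z'): n1:lead/t1/[z]
after 7 — deliver 1→0: n0:foll/t1/[z]
after 8 — deliver 0→1: ·
after 9 — deliver 1→3: n3:foll/t1/[-]
after 10 — deliver 3→1: ·
after 11 — deliver 1→2: n2:foll/t1/[z]
after 12 — deliver 2→1: ·
after 13 — deliver 0→2: ·
after 14 — timeout(3): n3:cand/t2/[-]
after 15 — deliver 0→2: ·
after 16 — propose(1,'r'): n1:lead/t1/[z,r]
after 17 — deliver 1→2: n2:foll/t1/[z,r]

2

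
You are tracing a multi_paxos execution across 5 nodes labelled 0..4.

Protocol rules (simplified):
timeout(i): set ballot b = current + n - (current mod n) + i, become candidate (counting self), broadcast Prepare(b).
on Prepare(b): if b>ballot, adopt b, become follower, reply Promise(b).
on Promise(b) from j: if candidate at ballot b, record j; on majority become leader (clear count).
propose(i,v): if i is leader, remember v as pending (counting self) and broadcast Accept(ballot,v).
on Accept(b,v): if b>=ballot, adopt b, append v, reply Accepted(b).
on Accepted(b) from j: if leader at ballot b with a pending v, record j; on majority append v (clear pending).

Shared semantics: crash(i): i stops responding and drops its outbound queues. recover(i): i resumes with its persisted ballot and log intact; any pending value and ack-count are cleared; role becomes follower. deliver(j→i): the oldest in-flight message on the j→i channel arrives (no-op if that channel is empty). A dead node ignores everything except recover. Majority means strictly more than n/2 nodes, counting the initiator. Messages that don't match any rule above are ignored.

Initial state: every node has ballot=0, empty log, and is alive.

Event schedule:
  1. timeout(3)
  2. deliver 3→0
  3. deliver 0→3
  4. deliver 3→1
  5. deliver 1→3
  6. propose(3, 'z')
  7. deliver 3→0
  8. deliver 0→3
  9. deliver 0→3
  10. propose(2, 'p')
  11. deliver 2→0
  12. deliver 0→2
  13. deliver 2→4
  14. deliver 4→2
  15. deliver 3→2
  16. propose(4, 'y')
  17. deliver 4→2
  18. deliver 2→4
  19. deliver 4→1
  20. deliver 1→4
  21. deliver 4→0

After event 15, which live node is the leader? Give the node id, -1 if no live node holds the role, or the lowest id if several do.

3

step 1 timeout(3): 3={cand,b=8,log=-}
step 2 deliver 3→0: 0={foll,b=8,log=-}
step 3 deliver 0→3: —
step 4 deliver 3→1: 1={foll,b=8,log=-}
step 5 deliver 1→3: 3={lead,b=8,log=-}
step 6 propose(3,'z'): —
step 7 deliver 3→0: 0={foll,b=8,log=z}
step 8 deliver 0→3: —
step 9 deliver 0→3: —
step 10 propose(2,'p'): —
step 11 deliver 2→0: —
step 12 deliver 0→2: —
step 13 deliver 2→4: —
step 14 deliver 4→2: —
step 15 deliver 3→2: 2={foll,b=8,log=-}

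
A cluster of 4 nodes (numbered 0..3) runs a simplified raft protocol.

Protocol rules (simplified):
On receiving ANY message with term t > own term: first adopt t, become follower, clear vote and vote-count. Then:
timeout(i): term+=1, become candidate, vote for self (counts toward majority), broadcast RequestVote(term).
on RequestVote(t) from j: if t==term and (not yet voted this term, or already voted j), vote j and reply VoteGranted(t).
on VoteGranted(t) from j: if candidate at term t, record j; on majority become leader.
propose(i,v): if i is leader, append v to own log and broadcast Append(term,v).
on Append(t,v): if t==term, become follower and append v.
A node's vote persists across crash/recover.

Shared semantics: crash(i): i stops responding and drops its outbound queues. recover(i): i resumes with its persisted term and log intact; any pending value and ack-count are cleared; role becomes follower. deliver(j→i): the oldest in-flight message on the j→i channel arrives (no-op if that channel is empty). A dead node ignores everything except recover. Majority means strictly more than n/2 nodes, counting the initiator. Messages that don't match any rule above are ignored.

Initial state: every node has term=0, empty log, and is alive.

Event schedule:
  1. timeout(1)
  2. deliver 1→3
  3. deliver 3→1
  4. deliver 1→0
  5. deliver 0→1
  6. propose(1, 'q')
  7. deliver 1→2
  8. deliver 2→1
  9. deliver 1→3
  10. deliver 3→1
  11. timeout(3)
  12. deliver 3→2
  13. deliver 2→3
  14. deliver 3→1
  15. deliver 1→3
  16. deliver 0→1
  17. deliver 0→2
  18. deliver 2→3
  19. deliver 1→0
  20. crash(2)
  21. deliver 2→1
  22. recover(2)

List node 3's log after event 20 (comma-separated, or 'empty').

q

after 1 — timeout(1): n1:cand/t1/[-]
after 2 — deliver 1→3: n3:foll/t1/[-]
after 3 — deliver 3→1: ·
after 4 — deliver 1→0: n0:foll/t1/[-]
after 5 — deliver 0→1: n1:lead/t1/[-]
after 6 — propose(1,'q'): n1:lead/t1/[q]
after 7 — deliver 1→2: n2:foll/t1/[-]
after 8 — deliver 2→1: ·
after 9 — deliver 1→3: n3:foll/t1/[q]
after 10 — deliver 3→1: ·
after 11 — timeout(3): n3:cand/t2/[q]
after 12 — deliver 3→2: n2:foll/t2/[-]
after 13 — deliver 2→3: ·
after 14 — deliver 3→1: n1:foll/t2/[q]
after 15 — deliver 1→3: n3:lead/t2/[q]
after 16 — deliver 0→1: ·
after 17 — deliver 0→2: ·
after 18 — deliver 2→3: ·
after 19 — deliver 1→0: n0:foll/t1/[q]
after 20 — crash(2): n2:✗foll/t2/[-]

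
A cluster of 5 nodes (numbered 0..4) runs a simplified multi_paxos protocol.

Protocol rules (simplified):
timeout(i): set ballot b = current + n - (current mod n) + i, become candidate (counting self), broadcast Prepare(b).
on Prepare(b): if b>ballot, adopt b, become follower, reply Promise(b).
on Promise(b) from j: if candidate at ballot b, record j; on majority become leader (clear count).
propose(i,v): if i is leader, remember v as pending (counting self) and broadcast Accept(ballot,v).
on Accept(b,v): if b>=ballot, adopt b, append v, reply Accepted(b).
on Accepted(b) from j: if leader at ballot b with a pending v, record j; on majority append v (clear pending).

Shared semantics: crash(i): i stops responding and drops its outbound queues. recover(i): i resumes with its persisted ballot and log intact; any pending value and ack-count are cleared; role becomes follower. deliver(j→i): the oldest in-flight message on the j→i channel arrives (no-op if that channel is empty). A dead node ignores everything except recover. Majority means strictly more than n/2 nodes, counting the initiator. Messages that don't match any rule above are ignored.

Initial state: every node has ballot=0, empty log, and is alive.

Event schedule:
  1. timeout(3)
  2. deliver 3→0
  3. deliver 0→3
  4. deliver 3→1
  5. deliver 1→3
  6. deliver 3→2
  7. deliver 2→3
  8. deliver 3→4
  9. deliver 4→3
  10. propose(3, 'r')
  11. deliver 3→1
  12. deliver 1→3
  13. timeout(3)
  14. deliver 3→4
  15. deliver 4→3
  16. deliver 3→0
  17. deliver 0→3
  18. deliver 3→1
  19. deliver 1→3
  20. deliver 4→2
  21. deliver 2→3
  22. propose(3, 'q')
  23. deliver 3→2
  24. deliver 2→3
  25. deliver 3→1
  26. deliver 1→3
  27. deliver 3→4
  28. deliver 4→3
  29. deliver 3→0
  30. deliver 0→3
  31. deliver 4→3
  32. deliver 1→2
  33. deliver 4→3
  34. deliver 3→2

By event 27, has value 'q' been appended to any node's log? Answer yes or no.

e1 timeout(3): 3[cand,b=8,-]
e2 deliver 3→0: 0[foll,b=8,-]
e3 deliver 0→3: ·
e4 deliver 3→1: 1[foll,b=8,-]
e5 deliver 1→3: 3[lead,b=8,-]
e6 deliver 3→2: 2[foll,b=8,-]
e7 deliver 2→3: ·
e8 deliver 3→4: 4[foll,b=8,-]
e9 deliver 4→3: ·
e10 propose(3,'r'): ·
e11 deliver 3→1: 1[foll,b=8,r]
e12 deliver 1→3: ·
e13 timeout(3): 3[cand,b=13,-]
e14 deliver 3→4: 4[foll,b=8,r]
e15 deliver 4→3: ·
e16 deliver 3→0: 0[foll,b=8,r]
e17 deliver 0→3: ·
e18 deliver 3→1: 1[foll,b=13,r]
e19 deliver 1→3: ·
e20 deliver 4→2: ·
e21 deliver 2→3: ·
e22 propose(3,'q'): ·
e23 deliver 3→2: 2[foll,b=8,r]
e24 deliver 2→3: ·
e25 deliver 3→1: ·
e26 deliver 1→3: ·
e27 deliver 3→4: 4[foll,b=13,r]

no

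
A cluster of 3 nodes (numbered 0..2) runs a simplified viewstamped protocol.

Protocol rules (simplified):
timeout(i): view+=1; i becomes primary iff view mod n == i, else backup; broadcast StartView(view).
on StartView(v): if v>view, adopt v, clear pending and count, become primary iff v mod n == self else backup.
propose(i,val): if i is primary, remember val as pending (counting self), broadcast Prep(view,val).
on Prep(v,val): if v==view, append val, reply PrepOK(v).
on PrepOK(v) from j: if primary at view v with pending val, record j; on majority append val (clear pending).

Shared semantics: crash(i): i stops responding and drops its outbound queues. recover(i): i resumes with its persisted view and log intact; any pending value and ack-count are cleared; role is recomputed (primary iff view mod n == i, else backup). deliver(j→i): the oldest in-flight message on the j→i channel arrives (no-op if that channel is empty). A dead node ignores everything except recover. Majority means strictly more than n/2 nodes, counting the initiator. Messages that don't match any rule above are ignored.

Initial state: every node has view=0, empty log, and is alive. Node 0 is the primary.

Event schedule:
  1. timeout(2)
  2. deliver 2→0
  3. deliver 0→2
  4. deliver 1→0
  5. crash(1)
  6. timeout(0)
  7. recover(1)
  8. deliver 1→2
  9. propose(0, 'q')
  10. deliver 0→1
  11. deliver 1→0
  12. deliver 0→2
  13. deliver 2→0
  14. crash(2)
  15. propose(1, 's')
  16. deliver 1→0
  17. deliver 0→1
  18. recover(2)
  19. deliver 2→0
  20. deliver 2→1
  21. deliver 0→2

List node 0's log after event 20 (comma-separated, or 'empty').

after 1 — timeout(2): n2:back/v1/[-]
after 2 — deliver 2→0: n0:back/v1/[-]
after 3 — deliver 0→2: ·
after 4 — deliver 1→0: ·
after 5 — crash(1): n1:✗back/v0/[-]
after 6 — timeout(0): n0:back/v2/[-]
after 7 — recover(1): n1:back/v0/[-]
after 8 — deliver 1→2: ·
after 9 — propose(0,'q'): ·
after 10 — deliver 0→1: n1:back/v2/[-]
after 11 — deliver 1→0: ·
after 12 — deliver 0→2: n2:prim/v2/[-]
after 13 — deliver 2→0: ·
after 14 — crash(2): n2:✗prim/v2/[-]
after 15 — propose(1,'s'): ·
after 16 — deliver 1→0: ·
after 17 — deliver 0→1: ·
after 18 — recover(2): n2:prim/v2/[-]
after 19 — deliver 2→0: ·
after 20 — deliver 2→1: ·

empty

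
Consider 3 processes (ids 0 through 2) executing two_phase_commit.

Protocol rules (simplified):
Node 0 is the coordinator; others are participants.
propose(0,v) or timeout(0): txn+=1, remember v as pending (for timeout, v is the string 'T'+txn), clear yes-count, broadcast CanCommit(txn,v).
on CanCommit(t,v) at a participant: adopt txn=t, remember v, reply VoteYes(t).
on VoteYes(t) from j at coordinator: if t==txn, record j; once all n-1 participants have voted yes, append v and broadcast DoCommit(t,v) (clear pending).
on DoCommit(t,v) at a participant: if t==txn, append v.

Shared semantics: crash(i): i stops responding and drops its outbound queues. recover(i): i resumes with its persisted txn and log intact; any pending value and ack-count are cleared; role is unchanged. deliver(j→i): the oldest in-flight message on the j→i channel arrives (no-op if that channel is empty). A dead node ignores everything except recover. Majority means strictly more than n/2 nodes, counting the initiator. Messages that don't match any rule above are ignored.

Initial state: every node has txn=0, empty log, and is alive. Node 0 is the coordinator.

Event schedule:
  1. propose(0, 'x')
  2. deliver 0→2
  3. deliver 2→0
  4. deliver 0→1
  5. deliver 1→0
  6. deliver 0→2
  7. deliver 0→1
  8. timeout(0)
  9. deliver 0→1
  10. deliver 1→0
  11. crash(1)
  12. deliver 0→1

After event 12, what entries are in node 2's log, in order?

x

after 1 — propose(0,'x'): n0:coor/t1/[-]
after 2 — deliver 0→2: n2:part/t1/[-]
after 3 — deliver 2→0: ·
after 4 — deliver 0→1: n1:part/t1/[-]
after 5 — deliver 1→0: n0:coor/t1/[x]
after 6 — deliver 0→2: n2:part/t1/[x]
after 7 — deliver 0→1: n1:part/t1/[x]
after 8 — timeout(0): n0:coor/t2/[x]
after 9 — deliver 0→1: n1:part/t2/[x]
after 10 — deliver 1→0: ·
after 11 — crash(1): n1:✗part/t2/[x]
after 12 — deliver 0→1: ·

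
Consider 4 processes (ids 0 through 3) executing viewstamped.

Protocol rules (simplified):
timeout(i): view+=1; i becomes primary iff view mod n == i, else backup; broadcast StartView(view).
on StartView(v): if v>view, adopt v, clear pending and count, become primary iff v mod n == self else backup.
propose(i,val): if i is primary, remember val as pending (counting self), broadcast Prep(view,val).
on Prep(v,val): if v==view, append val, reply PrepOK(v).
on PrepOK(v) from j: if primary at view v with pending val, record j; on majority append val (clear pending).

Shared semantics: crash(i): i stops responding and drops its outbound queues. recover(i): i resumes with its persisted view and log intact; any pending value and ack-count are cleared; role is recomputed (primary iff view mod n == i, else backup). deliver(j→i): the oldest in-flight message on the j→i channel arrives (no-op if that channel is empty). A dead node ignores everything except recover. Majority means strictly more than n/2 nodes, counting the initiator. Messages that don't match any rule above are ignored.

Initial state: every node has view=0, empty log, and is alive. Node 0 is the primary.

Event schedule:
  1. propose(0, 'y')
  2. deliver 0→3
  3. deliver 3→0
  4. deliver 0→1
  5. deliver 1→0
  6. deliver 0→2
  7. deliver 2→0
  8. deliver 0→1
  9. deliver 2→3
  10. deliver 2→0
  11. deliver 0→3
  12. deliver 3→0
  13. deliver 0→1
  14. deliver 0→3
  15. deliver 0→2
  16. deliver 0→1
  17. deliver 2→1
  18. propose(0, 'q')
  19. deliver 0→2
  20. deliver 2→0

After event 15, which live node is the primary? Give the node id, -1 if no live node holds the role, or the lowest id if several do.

1. propose(0,'y'):  nop
2. deliver 0→3:  <3:back v0 y>
3. deliver 3→0:  nop
4. deliver 0→1:  <1:back v0 y>
5. deliver 1→0:  <0:prim v0 y>
6. deliver 0→2:  <2:back v0 y>
7. deliver 2→0:  nop
8. deliver 0→1:  nop
9. deliver 2→3:  nop
10. deliver 2→0:  nop
11. deliver 0→3:  nop
12. deliver 3→0:  nop
13. deliver 0→1:  nop
14. deliver 0→3:  nop
15. deliver 0→2:  nop

0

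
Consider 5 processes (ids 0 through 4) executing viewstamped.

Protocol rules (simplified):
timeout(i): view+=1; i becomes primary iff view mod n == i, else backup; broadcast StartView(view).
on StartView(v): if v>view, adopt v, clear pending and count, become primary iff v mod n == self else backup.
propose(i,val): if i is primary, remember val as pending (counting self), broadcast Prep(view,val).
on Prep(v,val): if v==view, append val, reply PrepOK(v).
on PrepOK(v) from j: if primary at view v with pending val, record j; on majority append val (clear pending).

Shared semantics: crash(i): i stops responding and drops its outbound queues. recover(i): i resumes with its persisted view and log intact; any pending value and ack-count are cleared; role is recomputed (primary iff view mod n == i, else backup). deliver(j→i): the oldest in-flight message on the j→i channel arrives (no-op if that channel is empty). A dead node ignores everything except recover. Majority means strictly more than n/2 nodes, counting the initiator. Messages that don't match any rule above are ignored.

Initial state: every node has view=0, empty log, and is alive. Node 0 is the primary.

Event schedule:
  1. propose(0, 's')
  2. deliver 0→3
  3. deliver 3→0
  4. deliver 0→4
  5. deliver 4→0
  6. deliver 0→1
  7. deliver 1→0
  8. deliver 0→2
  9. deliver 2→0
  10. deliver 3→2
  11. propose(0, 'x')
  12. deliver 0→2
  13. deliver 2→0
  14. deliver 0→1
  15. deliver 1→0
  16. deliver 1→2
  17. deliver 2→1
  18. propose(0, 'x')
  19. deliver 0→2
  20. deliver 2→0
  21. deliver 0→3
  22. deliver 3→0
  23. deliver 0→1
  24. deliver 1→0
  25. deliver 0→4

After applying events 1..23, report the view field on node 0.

0

1. propose(0,'s'):  nop
2. deliver 0→3:  <3:back v0 s>
3. deliver 3→0:  nop
4. deliver 0→4:  <4:back v0 s>
5. deliver 4→0:  <0:prim v0 s>
6. deliver 0→1:  <1:back v0 s>
7. deliver 1→0:  nop
8. deliver 0→2:  <2:back v0 s>
9. deliver 2→0:  nop
10. deliver 3→2:  nop
11. propose(0,'x'):  nop
12. deliver 0→2:  <2:back v0 s,x>
13. deliver 2→0:  nop
14. deliver 0→1:  <1:back v0 s,x>
15. deliver 1→0:  <0:prim v0 s,x>
16. deliver 1→2:  nop
17. deliver 2→1:  nop
18. propose(0,'x'):  nop
19. deliver 0→2:  <2:back v0 s,x,x>
20. deliver 2→0:  nop
21. deliver 0→3:  <3:back v0 s,x>
22. deliver 3→0:  <0:prim v0 s,x,x>
23. deliver 0→1:  <1:back v0 s,x,x>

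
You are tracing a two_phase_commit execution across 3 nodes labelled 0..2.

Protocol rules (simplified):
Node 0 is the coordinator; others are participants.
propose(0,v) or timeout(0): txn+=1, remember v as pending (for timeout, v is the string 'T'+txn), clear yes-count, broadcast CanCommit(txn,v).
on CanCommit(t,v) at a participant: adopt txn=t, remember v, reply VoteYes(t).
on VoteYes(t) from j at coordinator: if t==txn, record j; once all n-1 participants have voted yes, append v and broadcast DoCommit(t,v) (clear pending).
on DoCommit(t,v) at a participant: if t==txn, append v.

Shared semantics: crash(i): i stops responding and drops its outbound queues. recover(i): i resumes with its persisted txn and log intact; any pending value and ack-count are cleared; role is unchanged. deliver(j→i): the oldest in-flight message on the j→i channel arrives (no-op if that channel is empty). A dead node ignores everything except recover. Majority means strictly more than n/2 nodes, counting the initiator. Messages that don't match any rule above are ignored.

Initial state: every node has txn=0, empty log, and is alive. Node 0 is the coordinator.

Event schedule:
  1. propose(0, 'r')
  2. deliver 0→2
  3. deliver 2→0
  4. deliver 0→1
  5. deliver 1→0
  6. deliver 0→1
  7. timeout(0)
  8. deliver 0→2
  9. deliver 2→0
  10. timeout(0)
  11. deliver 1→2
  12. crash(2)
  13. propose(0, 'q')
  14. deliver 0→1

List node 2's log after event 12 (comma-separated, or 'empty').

r

1. propose(0,'r'):  <0:coor t1 ->
2. deliver 0→2:  <2:part t1 ->
3. deliver 2→0:  nop
4. deliver 0→1:  <1:part t1 ->
5. deliver 1→0:  <0:coor t1 r>
6. deliver 0→1:  <1:part t1 r>
7. timeout(0):  <0:coor t2 r>
8. deliver 0→2:  <2:part t1 r>
9. deliver 2→0:  nop
10. timeout(0):  <0:coor t3 r>
11. deliver 1→2:  nop
12. crash(2):  <2:✗part t1 r>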